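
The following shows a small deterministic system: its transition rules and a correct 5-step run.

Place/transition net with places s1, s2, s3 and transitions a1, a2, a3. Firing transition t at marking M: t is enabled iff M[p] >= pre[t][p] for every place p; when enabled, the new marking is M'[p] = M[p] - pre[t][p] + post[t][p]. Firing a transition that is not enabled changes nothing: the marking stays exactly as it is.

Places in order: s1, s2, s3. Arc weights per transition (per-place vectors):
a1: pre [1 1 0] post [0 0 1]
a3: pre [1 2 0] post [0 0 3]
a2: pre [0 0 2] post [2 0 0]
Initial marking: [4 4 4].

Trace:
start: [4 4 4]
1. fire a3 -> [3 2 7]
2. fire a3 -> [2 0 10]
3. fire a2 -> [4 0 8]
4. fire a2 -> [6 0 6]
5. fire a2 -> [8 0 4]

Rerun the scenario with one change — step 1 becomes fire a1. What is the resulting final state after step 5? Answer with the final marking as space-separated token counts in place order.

(re-executing from step 1 with the substitution; state before step 1: [4 4 4])
1. fire a1 -> [3 3 5]
2. fire a3 -> [2 1 8]
3. fire a2 -> [4 1 6]
4. fire a2 -> [6 1 4]
5. fire a2 -> [8 1 2]

8 1 2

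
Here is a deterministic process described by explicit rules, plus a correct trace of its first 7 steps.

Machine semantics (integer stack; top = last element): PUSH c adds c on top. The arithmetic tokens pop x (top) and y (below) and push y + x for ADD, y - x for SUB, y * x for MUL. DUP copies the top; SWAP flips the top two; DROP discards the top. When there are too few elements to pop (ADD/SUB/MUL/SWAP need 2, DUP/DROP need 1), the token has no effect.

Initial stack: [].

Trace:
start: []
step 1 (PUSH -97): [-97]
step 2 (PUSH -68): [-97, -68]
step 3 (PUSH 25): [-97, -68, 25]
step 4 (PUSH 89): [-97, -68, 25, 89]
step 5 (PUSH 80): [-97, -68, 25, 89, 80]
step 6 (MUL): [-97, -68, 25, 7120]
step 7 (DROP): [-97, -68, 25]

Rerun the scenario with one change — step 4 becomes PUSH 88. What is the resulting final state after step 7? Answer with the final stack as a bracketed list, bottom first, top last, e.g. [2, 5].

(re-executing from step 4 with the substitution; state before step 4: [-97, -68, 25])
step 4 (PUSH 88): [-97, -68, 25, 88]
step 5 (PUSH 80): [-97, -68, 25, 88, 80]
step 6 (MUL): [-97, -68, 25, 7040]
step 7 (DROP): [-97, -68, 25]

[-97, -68, 25]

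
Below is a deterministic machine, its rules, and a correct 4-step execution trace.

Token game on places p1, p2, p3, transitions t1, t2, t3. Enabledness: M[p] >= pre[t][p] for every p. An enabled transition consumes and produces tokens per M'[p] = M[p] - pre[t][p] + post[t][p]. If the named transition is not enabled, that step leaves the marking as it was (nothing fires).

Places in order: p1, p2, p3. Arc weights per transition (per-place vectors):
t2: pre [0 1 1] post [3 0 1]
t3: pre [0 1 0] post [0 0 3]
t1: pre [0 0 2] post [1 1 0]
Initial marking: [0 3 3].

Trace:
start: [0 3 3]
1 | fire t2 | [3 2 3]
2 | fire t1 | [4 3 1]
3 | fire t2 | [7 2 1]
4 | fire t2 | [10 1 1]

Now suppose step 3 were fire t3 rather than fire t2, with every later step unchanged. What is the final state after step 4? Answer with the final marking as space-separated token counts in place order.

(re-executing from step 3 with the substitution; state before step 3: [4 3 1])
3 | fire t3 | [4 2 4]
4 | fire t2 | [7 1 4]

7 1 4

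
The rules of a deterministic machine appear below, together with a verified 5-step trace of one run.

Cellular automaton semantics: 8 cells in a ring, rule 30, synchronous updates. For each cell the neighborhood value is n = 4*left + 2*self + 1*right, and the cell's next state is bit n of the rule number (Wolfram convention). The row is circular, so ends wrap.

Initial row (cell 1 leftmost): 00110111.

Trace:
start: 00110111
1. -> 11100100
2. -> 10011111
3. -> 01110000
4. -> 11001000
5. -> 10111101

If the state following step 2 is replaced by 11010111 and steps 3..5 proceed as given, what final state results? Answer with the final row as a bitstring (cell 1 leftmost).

01100101

state after step 2 := 11010111
3. -> 00010100
4. -> 00110110
5. -> 01100101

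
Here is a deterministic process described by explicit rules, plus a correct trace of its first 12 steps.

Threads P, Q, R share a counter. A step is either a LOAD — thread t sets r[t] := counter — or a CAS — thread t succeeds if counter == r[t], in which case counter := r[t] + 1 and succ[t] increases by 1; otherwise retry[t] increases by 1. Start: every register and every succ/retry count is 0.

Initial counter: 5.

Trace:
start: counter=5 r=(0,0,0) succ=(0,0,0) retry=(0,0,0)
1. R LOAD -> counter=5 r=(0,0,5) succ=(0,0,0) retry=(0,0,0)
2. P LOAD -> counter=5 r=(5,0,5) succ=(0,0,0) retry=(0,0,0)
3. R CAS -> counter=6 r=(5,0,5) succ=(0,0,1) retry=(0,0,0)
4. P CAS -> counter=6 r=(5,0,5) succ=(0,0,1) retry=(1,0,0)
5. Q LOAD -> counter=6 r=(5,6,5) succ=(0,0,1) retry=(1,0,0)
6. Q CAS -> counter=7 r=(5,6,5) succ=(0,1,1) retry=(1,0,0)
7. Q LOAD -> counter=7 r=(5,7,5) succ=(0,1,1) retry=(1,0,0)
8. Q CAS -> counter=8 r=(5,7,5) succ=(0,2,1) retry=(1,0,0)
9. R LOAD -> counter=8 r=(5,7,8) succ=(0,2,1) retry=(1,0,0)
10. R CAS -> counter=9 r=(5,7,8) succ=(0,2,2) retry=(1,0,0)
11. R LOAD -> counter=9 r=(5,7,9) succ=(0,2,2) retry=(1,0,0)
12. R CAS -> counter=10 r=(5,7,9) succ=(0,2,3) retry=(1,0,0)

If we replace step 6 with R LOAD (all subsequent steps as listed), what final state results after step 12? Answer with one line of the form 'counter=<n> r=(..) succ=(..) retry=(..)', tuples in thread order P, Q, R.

counter=9 r=(5,6,8) succ=(0,1,3) retry=(1,0,0)

(re-executing from step 6 with the substitution; state before step 6: counter=6 r=(5,6,5) succ=(0,0,1) retry=(1,0,0))
6. R LOAD -> counter=6 r=(5,6,6) succ=(0,0,1) retry=(1,0,0)
7. Q LOAD -> counter=6 r=(5,6,6) succ=(0,0,1) retry=(1,0,0)
8. Q CAS -> counter=7 r=(5,6,6) succ=(0,1,1) retry=(1,0,0)
9. R LOAD -> counter=7 r=(5,6,7) succ=(0,1,1) retry=(1,0,0)
10. R CAS -> counter=8 r=(5,6,7) succ=(0,1,2) retry=(1,0,0)
11. R LOAD -> counter=8 r=(5,6,8) succ=(0,1,2) retry=(1,0,0)
12. R CAS -> counter=9 r=(5,6,8) succ=(0,1,3) retry=(1,0,0)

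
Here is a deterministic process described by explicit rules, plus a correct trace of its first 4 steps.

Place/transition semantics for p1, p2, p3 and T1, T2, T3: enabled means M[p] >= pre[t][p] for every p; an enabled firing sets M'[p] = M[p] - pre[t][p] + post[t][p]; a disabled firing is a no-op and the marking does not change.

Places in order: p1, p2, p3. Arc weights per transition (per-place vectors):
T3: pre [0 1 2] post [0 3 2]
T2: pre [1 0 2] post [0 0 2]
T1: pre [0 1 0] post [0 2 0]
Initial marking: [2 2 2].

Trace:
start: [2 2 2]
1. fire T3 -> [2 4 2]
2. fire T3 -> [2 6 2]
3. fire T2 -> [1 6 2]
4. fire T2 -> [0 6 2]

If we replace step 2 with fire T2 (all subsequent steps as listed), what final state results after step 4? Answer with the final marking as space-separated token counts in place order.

0 4 2

(re-executing from step 2 with the substitution; state before step 2: [2 4 2])
2. fire T2 -> [1 4 2]
3. fire T2 -> [0 4 2]
4. fire T2 -> [0 4 2]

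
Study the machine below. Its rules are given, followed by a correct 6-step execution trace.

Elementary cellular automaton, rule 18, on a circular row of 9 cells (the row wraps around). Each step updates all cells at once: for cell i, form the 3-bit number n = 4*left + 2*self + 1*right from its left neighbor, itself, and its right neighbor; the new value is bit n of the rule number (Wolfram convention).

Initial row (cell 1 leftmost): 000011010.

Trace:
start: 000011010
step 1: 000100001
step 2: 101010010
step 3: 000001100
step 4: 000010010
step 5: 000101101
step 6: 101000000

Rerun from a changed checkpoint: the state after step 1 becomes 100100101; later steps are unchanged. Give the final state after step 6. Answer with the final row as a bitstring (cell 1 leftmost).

state after step 1 := 100100101
step 2: 011011000
step 3: 100000100
step 4: 010001011
step 5: 001010000
step 6: 010001000

010001000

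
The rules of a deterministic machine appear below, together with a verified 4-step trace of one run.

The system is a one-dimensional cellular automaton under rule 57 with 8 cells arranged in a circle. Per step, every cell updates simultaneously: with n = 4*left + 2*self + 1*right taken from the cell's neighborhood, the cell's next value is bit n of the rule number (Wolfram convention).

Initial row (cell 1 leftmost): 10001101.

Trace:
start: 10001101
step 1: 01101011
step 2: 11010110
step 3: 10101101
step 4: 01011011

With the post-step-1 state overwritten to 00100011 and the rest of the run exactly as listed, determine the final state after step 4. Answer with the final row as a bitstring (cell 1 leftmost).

state after step 1 := 00100011
step 2: 10011010
step 3: 01010101
step 4: 10101010

10101010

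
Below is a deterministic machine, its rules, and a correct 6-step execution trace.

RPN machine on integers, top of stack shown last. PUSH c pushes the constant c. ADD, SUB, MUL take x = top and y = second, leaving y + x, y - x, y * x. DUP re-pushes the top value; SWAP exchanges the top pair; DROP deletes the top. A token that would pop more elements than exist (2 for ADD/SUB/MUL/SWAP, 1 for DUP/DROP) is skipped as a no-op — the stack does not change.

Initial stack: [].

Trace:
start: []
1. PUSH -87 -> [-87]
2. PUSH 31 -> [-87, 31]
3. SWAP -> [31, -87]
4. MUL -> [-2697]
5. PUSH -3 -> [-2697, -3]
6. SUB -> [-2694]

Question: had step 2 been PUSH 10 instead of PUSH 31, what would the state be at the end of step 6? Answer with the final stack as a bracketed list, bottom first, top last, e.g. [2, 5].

[-867]

(re-executing from step 2 with the substitution; state before step 2: [-87])
2. PUSH 10 -> [-87, 10]
3. SWAP -> [10, -87]
4. MUL -> [-870]
5. PUSH -3 -> [-870, -3]
6. SUB -> [-867]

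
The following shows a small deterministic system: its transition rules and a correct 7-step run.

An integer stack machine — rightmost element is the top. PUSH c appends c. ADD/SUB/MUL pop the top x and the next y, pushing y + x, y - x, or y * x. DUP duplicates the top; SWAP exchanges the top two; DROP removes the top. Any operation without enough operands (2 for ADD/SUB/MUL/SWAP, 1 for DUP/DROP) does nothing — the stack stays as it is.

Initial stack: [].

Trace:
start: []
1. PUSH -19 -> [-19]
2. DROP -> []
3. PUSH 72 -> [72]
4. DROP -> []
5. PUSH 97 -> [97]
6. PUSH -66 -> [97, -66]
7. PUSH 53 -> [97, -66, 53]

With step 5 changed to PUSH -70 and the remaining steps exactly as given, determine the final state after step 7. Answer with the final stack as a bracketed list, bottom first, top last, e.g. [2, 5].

(re-executing from step 5 with the substitution; state before step 5: [])
5. PUSH -70 -> [-70]
6. PUSH -66 -> [-70, -66]
7. PUSH 53 -> [-70, -66, 53]

[-70, -66, 53]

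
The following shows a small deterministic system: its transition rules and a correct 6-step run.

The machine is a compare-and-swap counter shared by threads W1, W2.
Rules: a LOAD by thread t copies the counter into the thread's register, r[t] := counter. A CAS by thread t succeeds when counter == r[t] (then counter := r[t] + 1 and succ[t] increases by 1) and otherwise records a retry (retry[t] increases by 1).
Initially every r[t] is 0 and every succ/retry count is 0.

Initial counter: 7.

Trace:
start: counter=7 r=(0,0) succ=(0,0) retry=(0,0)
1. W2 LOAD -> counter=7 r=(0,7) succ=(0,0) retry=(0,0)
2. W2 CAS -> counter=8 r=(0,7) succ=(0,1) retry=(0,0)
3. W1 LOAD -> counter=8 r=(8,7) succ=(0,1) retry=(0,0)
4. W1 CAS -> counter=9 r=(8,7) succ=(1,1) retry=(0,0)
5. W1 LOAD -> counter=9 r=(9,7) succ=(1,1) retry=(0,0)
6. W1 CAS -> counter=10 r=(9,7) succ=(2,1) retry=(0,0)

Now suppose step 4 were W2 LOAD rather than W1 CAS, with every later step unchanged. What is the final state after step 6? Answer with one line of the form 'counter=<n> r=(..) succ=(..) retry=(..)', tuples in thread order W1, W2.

counter=9 r=(8,8) succ=(1,1) retry=(0,0)

(re-executing from step 4 with the substitution; state before step 4: counter=8 r=(8,7) succ=(0,1) retry=(0,0))
4. W2 LOAD -> counter=8 r=(8,8) succ=(0,1) retry=(0,0)
5. W1 LOAD -> counter=8 r=(8,8) succ=(0,1) retry=(0,0)
6. W1 CAS -> counter=9 r=(8,8) succ=(1,1) retry=(0,0)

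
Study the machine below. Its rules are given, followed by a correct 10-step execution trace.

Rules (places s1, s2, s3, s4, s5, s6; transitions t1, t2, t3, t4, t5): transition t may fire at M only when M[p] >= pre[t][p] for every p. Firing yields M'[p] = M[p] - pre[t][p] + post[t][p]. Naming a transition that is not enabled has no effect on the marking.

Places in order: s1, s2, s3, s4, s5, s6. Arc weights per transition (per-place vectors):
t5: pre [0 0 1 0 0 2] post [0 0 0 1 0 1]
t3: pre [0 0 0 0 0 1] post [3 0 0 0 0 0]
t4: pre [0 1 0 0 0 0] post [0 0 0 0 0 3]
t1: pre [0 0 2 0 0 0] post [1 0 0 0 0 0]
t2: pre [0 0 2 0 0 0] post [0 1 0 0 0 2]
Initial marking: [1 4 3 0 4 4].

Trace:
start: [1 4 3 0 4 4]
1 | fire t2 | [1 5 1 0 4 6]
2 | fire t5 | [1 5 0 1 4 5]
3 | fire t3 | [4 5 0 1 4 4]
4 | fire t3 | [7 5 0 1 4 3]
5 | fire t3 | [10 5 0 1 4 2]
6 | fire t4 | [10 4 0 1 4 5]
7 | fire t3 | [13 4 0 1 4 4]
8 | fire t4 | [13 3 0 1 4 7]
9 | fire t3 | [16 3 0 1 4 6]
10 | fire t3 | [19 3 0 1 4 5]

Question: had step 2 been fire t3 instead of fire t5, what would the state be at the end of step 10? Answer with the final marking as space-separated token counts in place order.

22 3 1 0 4 5

(re-executing from step 2 with the substitution; state before step 2: [1 5 1 0 4 6])
2 | fire t3 | [4 5 1 0 4 5]
3 | fire t3 | [7 5 1 0 4 4]
4 | fire t3 | [10 5 1 0 4 3]
5 | fire t3 | [13 5 1 0 4 2]
6 | fire t4 | [13 4 1 0 4 5]
7 | fire t3 | [16 4 1 0 4 4]
8 | fire t4 | [16 3 1 0 4 7]
9 | fire t3 | [19 3 1 0 4 6]
10 | fire t3 | [22 3 1 0 4 5]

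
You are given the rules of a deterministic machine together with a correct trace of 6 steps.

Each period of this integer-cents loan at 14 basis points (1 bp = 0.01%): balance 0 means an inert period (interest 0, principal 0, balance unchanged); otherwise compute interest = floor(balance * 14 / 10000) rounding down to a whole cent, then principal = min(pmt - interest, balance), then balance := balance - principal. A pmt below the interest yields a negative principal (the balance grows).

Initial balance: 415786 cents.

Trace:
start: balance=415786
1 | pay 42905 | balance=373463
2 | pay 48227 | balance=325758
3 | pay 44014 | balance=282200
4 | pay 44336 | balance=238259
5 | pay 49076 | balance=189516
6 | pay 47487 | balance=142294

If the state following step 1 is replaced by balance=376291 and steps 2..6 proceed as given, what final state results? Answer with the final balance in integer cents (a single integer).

state after step 1 := balance=376291
2 | pay 48227 | balance=328590
3 | pay 44014 | balance=285036
4 | pay 44336 | balance=241099
5 | pay 49076 | balance=192360
6 | pay 47487 | balance=145142

145142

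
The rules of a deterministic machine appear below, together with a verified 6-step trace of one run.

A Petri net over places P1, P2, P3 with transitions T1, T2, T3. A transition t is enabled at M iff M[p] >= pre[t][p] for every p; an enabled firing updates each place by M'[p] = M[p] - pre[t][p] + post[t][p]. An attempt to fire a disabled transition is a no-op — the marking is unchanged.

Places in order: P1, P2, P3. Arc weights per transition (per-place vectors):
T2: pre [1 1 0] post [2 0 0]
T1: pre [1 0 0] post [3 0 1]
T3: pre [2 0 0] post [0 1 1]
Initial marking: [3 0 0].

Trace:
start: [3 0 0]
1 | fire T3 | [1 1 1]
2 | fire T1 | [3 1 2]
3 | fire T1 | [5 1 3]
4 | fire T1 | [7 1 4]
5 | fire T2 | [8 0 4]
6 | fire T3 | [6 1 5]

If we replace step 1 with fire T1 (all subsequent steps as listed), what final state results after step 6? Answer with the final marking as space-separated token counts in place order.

9 1 5

(re-executing from step 1 with the substitution; state before step 1: [3 0 0])
1 | fire T1 | [5 0 1]
2 | fire T1 | [7 0 2]
3 | fire T1 | [9 0 3]
4 | fire T1 | [11 0 4]
5 | fire T2 | [11 0 4]
6 | fire T3 | [9 1 5]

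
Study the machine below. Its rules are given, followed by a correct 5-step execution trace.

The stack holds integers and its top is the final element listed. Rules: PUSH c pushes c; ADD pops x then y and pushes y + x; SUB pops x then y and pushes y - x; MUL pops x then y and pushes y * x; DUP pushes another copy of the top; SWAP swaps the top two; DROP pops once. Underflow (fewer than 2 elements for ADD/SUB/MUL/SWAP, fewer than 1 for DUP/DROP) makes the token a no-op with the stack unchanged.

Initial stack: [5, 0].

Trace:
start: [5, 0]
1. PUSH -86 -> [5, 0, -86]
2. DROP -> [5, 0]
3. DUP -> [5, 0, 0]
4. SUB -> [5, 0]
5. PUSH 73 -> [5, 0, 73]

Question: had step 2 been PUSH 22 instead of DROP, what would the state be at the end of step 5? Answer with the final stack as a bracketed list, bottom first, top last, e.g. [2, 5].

(re-executing from step 2 with the substitution; state before step 2: [5, 0, -86])
2. PUSH 22 -> [5, 0, -86, 22]
3. DUP -> [5, 0, -86, 22, 22]
4. SUB -> [5, 0, -86, 0]
5. PUSH 73 -> [5, 0, -86, 0, 73]

[5, 0, -86, 0, 73]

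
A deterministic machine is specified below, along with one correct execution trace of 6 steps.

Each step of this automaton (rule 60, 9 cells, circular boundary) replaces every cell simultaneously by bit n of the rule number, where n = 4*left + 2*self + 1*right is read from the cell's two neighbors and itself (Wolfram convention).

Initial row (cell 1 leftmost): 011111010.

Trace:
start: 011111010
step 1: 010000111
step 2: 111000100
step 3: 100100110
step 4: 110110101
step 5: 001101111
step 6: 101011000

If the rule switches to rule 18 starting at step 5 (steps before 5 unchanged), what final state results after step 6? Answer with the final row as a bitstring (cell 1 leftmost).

(re-executing steps 5..6 under rule 18; state before step 5: 110110101)
step 5: 000000000
step 6: 000000000

000000000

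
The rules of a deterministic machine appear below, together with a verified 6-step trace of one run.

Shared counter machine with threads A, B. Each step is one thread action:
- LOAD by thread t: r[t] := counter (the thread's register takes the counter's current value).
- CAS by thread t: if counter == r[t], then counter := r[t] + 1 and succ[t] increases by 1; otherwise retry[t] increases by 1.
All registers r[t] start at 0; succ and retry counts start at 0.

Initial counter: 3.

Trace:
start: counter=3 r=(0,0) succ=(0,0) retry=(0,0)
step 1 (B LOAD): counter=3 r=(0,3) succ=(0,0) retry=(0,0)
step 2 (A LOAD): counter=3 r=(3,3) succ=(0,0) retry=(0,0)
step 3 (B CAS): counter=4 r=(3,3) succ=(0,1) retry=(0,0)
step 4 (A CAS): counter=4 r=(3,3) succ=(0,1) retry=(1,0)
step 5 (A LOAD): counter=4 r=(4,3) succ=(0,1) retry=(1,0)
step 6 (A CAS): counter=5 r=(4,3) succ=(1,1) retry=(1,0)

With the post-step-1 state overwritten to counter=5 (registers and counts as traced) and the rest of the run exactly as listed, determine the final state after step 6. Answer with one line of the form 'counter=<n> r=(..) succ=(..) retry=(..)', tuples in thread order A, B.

counter=7 r=(6,3) succ=(2,0) retry=(0,1)

state after step 1 := counter=5 r=(0,3) succ=(0,0) retry=(0,0)
step 2 (A LOAD): counter=5 r=(5,3) succ=(0,0) retry=(0,0)
step 3 (B CAS): counter=5 r=(5,3) succ=(0,0) retry=(0,1)
step 4 (A CAS): counter=6 r=(5,3) succ=(1,0) retry=(0,1)
step 5 (A LOAD): counter=6 r=(6,3) succ=(1,0) retry=(0,1)
step 6 (A CAS): counter=7 r=(6,3) succ=(2,0) retry=(0,1)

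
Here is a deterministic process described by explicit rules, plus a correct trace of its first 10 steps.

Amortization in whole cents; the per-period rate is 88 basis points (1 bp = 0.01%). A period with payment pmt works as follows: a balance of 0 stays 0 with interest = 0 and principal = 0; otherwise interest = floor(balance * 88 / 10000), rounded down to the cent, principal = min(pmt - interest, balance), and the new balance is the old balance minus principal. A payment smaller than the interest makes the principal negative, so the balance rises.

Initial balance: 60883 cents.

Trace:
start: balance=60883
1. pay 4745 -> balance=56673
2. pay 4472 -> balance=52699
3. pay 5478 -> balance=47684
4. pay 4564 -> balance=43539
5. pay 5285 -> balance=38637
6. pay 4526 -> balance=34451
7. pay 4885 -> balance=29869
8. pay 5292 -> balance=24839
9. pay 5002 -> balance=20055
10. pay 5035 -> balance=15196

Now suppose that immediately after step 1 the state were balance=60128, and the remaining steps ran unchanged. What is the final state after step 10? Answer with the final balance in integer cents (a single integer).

18934

state after step 1 := balance=60128
2. pay 4472 -> balance=56185
3. pay 5478 -> balance=51201
4. pay 4564 -> balance=47087
5. pay 5285 -> balance=42216
6. pay 4526 -> balance=38061
7. pay 4885 -> balance=33510
8. pay 5292 -> balance=28512
9. pay 5002 -> balance=23760
10. pay 5035 -> balance=18934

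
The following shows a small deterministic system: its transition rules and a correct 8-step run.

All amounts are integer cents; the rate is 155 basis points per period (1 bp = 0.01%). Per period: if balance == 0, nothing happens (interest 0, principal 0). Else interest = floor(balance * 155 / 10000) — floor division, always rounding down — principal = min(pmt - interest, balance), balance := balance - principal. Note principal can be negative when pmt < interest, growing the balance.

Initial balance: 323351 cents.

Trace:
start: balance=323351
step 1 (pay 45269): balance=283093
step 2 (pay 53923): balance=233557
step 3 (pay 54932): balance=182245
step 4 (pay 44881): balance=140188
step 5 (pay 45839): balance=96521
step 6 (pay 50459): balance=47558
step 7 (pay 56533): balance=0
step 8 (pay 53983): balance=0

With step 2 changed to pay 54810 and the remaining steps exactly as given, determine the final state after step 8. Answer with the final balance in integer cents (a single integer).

(re-executing from step 2 with the substitution; state before step 2: balance=283093)
step 2 (pay 54810): balance=232670
step 3 (pay 54932): balance=181344
step 4 (pay 44881): balance=139273
step 5 (pay 45839): balance=95592
step 6 (pay 50459): balance=46614
step 7 (pay 56533): balance=0
step 8 (pay 53983): balance=0

0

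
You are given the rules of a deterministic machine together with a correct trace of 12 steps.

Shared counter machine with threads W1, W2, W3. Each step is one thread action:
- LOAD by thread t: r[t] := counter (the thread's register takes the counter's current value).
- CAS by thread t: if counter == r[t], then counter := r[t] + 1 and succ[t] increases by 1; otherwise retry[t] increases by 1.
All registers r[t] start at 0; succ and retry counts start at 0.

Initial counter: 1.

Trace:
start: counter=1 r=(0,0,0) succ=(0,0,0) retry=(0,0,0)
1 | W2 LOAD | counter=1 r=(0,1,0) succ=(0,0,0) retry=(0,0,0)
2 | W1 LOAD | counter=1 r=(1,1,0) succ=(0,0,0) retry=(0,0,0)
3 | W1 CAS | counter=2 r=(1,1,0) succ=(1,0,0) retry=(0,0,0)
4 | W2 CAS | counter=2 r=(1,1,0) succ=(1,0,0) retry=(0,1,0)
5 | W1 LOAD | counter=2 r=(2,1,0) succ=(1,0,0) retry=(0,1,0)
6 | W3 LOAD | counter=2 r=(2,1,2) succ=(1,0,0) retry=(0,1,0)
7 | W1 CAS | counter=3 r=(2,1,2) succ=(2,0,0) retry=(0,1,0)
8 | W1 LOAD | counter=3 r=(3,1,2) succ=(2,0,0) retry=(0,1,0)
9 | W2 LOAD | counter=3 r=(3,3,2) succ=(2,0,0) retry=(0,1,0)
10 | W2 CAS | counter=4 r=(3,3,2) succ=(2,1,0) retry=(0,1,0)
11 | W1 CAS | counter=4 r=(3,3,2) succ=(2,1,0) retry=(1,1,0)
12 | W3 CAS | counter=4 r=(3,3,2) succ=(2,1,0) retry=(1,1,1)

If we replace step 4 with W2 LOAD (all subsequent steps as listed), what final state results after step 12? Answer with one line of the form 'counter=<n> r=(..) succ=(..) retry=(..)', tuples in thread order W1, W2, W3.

counter=4 r=(3,3,2) succ=(2,1,0) retry=(1,0,1)

(re-executing from step 4 with the substitution; state before step 4: counter=2 r=(1,1,0) succ=(1,0,0) retry=(0,0,0))
4 | W2 LOAD | counter=2 r=(1,2,0) succ=(1,0,0) retry=(0,0,0)
5 | W1 LOAD | counter=2 r=(2,2,0) succ=(1,0,0) retry=(0,0,0)
6 | W3 LOAD | counter=2 r=(2,2,2) succ=(1,0,0) retry=(0,0,0)
7 | W1 CAS | counter=3 r=(2,2,2) succ=(2,0,0) retry=(0,0,0)
8 | W1 LOAD | counter=3 r=(3,2,2) succ=(2,0,0) retry=(0,0,0)
9 | W2 LOAD | counter=3 r=(3,3,2) succ=(2,0,0) retry=(0,0,0)
10 | W2 CAS | counter=4 r=(3,3,2) succ=(2,1,0) retry=(0,0,0)
11 | W1 CAS | counter=4 r=(3,3,2) succ=(2,1,0) retry=(1,0,0)
12 | W3 CAS | counter=4 r=(3,3,2) succ=(2,1,0) retry=(1,0,1)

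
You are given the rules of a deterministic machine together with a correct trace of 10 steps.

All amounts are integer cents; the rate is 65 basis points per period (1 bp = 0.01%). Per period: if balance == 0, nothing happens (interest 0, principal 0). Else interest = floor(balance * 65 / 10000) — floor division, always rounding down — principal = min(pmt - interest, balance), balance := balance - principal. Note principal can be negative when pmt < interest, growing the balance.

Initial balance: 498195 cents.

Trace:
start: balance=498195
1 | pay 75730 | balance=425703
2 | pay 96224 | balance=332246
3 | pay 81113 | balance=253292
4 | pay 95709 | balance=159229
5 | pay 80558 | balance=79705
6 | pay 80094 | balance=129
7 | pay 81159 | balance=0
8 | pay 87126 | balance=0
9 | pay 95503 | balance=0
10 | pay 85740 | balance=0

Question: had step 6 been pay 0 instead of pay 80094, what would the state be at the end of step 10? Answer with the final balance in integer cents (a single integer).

(re-executing from step 6 with the substitution; state before step 6: balance=79705)
6 | pay 0 | balance=80223
7 | pay 81159 | balance=0
8 | pay 87126 | balance=0
9 | pay 95503 | balance=0
10 | pay 85740 | balance=0

0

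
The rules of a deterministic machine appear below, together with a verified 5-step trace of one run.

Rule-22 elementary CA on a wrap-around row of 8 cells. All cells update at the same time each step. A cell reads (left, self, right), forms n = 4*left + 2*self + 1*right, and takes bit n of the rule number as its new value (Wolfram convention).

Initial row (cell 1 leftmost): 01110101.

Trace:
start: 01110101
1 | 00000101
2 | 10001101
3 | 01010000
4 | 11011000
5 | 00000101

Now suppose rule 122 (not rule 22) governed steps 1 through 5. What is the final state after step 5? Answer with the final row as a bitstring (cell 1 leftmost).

11011111

(re-executing steps 1..5 under rule 122; state before step 1: 01110101)
1 | 11011010
2 | 11111101
3 | 00000111
4 | 10001101
5 | 11011111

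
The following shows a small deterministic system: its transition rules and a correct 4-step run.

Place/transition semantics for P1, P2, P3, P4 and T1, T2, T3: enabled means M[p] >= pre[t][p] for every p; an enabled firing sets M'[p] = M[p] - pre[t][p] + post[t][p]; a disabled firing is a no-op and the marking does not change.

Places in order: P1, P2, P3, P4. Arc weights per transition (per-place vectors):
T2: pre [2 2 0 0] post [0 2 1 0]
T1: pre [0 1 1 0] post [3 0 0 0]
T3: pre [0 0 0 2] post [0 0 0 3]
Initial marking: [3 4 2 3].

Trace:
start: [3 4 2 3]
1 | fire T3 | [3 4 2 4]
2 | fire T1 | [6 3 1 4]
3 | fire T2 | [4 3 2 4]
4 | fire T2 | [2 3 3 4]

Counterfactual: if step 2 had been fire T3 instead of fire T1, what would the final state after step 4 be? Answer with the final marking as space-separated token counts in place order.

(re-executing from step 2 with the substitution; state before step 2: [3 4 2 4])
2 | fire T3 | [3 4 2 5]
3 | fire T2 | [1 4 3 5]
4 | fire T2 | [1 4 3 5]

1 4 3 5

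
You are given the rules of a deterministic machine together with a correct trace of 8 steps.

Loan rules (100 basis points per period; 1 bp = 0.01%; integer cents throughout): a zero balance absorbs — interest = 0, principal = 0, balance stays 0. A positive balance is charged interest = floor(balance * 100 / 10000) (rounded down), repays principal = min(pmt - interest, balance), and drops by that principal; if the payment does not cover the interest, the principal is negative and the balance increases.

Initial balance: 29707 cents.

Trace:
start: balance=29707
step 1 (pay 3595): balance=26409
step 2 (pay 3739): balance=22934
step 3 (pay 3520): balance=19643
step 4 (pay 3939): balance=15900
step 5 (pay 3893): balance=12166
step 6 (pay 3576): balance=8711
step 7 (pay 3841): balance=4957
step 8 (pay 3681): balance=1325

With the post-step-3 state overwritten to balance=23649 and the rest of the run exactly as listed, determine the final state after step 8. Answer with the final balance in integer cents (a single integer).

state after step 3 := balance=23649
step 4 (pay 3939): balance=19946
step 5 (pay 3893): balance=16252
step 6 (pay 3576): balance=12838
step 7 (pay 3841): balance=9125
step 8 (pay 3681): balance=5535

5535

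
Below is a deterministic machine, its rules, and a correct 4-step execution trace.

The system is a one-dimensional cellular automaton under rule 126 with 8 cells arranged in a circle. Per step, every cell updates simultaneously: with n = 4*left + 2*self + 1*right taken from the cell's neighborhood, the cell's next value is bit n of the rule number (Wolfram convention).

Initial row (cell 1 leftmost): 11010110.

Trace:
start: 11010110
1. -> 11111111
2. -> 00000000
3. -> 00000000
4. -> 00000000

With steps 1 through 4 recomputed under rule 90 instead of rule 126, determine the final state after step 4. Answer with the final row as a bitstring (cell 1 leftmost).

00000000

(re-executing steps 1..4 under rule 90; state before step 1: 11010110)
1. -> 11000110
2. -> 11101110
3. -> 10101010
4. -> 00000000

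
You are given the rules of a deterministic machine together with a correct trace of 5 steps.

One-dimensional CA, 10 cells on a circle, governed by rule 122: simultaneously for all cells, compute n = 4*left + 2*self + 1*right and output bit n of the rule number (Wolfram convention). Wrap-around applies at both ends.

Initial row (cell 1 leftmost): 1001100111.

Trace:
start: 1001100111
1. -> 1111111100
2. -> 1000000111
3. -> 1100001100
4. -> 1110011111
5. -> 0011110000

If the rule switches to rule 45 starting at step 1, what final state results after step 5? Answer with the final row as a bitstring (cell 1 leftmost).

(re-executing steps 1..5 under rule 45; state before step 1: 1001100111)
1. -> 0001000100
2. -> 1101010101
3. -> 0011111111
4. -> 0010000000
5. -> 1010111111

1010111111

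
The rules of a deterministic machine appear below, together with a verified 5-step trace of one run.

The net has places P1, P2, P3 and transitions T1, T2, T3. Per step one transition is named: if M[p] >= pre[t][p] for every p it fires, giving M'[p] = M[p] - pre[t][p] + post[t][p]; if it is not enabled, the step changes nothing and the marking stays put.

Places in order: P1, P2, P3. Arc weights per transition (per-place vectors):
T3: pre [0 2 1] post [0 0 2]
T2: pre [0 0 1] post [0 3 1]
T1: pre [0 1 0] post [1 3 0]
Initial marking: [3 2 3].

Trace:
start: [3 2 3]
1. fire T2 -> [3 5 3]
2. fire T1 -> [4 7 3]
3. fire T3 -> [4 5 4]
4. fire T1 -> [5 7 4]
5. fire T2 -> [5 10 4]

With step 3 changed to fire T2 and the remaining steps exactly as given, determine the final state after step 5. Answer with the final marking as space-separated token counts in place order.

(re-executing from step 3 with the substitution; state before step 3: [4 7 3])
3. fire T2 -> [4 10 3]
4. fire T1 -> [5 12 3]
5. fire T2 -> [5 15 3]

5 15 3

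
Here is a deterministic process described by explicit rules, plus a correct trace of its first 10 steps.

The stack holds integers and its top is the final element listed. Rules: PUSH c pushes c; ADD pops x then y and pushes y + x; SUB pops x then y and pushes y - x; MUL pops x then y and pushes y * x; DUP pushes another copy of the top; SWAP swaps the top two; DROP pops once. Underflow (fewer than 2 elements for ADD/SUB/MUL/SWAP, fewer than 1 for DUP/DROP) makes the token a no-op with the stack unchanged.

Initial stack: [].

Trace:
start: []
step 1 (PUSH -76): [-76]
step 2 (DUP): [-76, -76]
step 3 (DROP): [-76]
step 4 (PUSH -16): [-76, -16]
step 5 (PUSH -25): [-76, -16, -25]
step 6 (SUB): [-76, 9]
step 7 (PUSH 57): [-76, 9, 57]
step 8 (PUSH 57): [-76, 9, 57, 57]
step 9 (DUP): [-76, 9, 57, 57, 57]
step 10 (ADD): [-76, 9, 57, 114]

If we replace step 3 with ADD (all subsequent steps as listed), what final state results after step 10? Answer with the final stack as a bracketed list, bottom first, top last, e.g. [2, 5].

[-152, 9, 57, 114]

(re-executing from step 3 with the substitution; state before step 3: [-76, -76])
step 3 (ADD): [-152]
step 4 (PUSH -16): [-152, -16]
step 5 (PUSH -25): [-152, -16, -25]
step 6 (SUB): [-152, 9]
step 7 (PUSH 57): [-152, 9, 57]
step 8 (PUSH 57): [-152, 9, 57, 57]
step 9 (DUP): [-152, 9, 57, 57, 57]
step 10 (ADD): [-152, 9, 57, 114]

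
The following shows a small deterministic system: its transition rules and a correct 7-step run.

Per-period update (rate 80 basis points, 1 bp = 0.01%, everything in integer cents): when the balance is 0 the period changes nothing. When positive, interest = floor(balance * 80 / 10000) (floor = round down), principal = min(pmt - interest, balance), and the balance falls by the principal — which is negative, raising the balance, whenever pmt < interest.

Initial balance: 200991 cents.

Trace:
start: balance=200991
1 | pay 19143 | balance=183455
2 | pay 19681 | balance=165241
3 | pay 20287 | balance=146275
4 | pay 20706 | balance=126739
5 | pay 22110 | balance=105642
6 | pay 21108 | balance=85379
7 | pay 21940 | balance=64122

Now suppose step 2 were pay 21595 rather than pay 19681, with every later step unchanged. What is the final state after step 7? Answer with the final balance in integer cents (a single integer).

62130

(re-executing from step 2 with the substitution; state before step 2: balance=183455)
2 | pay 21595 | balance=163327
3 | pay 20287 | balance=144346
4 | pay 20706 | balance=124794
5 | pay 22110 | balance=103682
6 | pay 21108 | balance=83403
7 | pay 21940 | balance=62130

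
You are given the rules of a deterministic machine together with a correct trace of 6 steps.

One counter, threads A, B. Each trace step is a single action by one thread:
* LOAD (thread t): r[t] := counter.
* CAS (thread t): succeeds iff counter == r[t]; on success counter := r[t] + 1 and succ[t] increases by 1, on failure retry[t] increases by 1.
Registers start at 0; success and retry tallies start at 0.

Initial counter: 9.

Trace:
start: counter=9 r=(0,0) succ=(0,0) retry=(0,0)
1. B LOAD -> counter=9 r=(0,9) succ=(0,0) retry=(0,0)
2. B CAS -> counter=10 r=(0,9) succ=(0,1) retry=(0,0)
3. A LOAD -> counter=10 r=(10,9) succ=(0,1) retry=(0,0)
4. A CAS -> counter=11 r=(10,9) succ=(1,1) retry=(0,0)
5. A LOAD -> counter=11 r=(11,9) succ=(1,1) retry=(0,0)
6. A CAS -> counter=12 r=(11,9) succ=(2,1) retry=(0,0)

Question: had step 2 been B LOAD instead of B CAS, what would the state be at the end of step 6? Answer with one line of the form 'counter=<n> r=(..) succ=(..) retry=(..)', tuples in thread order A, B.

counter=11 r=(10,9) succ=(2,0) retry=(0,0)

(re-executing from step 2 with the substitution; state before step 2: counter=9 r=(0,9) succ=(0,0) retry=(0,0))
2. B LOAD -> counter=9 r=(0,9) succ=(0,0) retry=(0,0)
3. A LOAD -> counter=9 r=(9,9) succ=(0,0) retry=(0,0)
4. A CAS -> counter=10 r=(9,9) succ=(1,0) retry=(0,0)
5. A LOAD -> counter=10 r=(10,9) succ=(1,0) retry=(0,0)
6. A CAS -> counter=11 r=(10,9) succ=(2,0) retry=(0,0)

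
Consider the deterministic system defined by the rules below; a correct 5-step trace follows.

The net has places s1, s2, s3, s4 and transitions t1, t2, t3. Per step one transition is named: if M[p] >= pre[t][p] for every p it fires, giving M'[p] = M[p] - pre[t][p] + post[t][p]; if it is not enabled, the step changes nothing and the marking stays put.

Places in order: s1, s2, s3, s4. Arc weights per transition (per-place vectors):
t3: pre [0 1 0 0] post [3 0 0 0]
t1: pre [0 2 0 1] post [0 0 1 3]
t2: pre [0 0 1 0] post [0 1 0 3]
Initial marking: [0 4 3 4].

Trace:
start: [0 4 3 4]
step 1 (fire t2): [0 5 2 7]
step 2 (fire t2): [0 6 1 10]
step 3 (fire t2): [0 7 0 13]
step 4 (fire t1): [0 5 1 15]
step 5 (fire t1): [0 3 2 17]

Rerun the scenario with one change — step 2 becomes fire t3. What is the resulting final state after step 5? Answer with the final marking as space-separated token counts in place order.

3 1 3 14

(re-executing from step 2 with the substitution; state before step 2: [0 5 2 7])
step 2 (fire t3): [3 4 2 7]
step 3 (fire t2): [3 5 1 10]
step 4 (fire t1): [3 3 2 12]
step 5 (fire t1): [3 1 3 14]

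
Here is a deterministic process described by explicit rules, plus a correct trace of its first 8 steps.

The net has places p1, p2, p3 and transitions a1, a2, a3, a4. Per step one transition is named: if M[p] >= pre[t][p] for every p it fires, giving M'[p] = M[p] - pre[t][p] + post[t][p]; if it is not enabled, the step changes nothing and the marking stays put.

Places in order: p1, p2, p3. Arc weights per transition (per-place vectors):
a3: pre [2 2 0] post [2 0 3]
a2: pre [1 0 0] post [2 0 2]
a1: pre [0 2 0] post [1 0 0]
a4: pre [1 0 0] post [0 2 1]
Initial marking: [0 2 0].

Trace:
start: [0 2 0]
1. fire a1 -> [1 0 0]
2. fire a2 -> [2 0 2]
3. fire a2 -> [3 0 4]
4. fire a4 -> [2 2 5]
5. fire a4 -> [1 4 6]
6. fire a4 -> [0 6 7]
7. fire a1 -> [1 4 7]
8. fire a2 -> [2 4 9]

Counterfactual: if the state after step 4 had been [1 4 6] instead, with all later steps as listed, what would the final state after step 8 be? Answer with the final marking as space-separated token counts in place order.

state after step 4 := [1 4 6]
5. fire a4 -> [0 6 7]
6. fire a4 -> [0 6 7]
7. fire a1 -> [1 4 7]
8. fire a2 -> [2 4 9]

2 4 9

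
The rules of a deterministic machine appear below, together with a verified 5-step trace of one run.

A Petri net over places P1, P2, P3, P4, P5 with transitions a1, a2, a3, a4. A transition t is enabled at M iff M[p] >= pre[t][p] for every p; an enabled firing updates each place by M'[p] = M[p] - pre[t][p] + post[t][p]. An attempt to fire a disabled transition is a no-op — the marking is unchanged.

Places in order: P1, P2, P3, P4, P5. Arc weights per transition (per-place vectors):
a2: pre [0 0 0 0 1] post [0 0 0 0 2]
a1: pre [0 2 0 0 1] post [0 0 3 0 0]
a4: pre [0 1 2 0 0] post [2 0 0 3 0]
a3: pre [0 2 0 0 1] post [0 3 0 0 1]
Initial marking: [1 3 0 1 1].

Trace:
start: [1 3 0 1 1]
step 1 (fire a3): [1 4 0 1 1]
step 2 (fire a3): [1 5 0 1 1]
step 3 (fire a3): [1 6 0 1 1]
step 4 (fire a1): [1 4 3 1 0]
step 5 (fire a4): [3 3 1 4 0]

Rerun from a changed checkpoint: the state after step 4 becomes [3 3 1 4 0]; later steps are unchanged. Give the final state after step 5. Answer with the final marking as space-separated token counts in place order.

3 3 1 4 0

state after step 4 := [3 3 1 4 0]
step 5 (fire a4): [3 3 1 4 0]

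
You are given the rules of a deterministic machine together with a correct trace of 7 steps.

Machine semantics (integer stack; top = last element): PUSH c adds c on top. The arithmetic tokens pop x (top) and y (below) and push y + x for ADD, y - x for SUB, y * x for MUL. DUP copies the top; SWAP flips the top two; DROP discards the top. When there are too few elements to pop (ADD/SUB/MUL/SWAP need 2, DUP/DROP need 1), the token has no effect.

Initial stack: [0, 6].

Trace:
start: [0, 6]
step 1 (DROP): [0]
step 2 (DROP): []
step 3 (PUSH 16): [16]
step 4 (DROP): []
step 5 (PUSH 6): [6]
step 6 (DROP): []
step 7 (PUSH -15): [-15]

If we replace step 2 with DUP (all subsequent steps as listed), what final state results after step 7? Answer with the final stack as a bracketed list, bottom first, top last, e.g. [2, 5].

(re-executing from step 2 with the substitution; state before step 2: [0])
step 2 (DUP): [0, 0]
step 3 (PUSH 16): [0, 0, 16]
step 4 (DROP): [0, 0]
step 5 (PUSH 6): [0, 0, 6]
step 6 (DROP): [0, 0]
step 7 (PUSH -15): [0, 0, -15]

[0, 0, -15]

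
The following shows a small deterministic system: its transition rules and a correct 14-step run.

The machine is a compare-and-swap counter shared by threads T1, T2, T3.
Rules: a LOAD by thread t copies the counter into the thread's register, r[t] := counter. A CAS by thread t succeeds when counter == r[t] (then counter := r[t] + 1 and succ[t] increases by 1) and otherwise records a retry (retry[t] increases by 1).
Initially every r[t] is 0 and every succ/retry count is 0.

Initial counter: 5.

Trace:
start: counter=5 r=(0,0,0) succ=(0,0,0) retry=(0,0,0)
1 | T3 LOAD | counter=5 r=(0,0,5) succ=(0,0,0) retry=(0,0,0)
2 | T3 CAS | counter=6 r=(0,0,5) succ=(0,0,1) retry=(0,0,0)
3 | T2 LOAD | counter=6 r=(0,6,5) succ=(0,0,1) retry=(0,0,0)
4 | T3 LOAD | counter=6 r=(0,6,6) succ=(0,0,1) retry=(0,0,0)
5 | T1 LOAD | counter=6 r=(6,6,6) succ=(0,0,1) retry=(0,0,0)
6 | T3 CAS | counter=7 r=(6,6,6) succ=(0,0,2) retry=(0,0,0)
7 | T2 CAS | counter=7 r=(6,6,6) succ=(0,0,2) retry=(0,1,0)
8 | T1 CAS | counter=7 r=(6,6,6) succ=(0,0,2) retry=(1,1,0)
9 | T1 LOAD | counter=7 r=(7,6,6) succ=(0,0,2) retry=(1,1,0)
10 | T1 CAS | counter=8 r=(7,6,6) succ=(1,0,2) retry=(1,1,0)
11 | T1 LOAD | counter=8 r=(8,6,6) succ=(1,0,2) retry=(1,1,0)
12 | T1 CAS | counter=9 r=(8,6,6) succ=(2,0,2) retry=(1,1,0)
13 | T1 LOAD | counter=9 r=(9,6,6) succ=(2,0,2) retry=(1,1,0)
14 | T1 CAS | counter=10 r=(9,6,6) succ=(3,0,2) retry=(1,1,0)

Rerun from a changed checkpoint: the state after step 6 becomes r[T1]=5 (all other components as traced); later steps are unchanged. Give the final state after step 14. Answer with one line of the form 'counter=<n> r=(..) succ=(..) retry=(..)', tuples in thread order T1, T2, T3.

state after step 6 := counter=7 r=(5,6,6) succ=(0,0,2) retry=(0,0,0)
7 | T2 CAS | counter=7 r=(5,6,6) succ=(0,0,2) retry=(0,1,0)
8 | T1 CAS | counter=7 r=(5,6,6) succ=(0,0,2) retry=(1,1,0)
9 | T1 LOAD | counter=7 r=(7,6,6) succ=(0,0,2) retry=(1,1,0)
10 | T1 CAS | counter=8 r=(7,6,6) succ=(1,0,2) retry=(1,1,0)
11 | T1 LOAD | counter=8 r=(8,6,6) succ=(1,0,2) retry=(1,1,0)
12 | T1 CAS | counter=9 r=(8,6,6) succ=(2,0,2) retry=(1,1,0)
13 | T1 LOAD | counter=9 r=(9,6,6) succ=(2,0,2) retry=(1,1,0)
14 | T1 CAS | counter=10 r=(9,6,6) succ=(3,0,2) retry=(1,1,0)

counter=10 r=(9,6,6) succ=(3,0,2) retry=(1,1,0)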